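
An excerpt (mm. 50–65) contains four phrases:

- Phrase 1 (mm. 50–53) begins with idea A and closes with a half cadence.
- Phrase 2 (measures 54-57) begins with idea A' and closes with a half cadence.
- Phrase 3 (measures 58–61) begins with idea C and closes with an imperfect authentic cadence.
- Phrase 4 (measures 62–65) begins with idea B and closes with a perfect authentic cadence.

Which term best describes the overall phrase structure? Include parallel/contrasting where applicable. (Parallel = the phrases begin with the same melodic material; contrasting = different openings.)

contrasting double period

Four phrases in two halves: the first half (mm. 50–57) ends with a half cadence, the second (mm. 58-65) with a perfect authentic cadence — a large antecedent–consequent pair, i.e. a double period.
Phrase 3 begins with different material from phrase 1, making it contrasting.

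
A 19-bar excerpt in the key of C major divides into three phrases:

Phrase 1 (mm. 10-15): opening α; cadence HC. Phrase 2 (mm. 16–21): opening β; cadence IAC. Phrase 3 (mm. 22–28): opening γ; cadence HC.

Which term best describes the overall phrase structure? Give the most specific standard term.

phrase group

The final phrase closes with a half cadence, which is not stronger than the preceding imperfect authentic cadence; the 3 phrases lack an overall antecedent–consequent design and so form a phrase group.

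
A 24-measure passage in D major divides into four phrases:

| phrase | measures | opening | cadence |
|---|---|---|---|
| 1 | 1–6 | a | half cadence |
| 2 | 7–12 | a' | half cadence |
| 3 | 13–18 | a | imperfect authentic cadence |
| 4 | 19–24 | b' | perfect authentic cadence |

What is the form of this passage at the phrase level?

Four phrases in two halves: the first half (measures 1-12) ends with a half cadence, the second (mm. 13-24) with a perfect authentic cadence — a large antecedent–consequent pair, i.e. a double period.
Phrase 3 begins with the same material as phrase 1, making it parallel.

parallel double period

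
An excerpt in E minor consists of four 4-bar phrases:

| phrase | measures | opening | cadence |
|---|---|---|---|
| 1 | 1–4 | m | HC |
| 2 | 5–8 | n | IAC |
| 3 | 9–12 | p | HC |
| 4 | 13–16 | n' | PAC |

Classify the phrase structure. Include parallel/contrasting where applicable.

Four phrases in two halves: the first half (mm. 1–8) ends with an imperfect authentic cadence, the second (bars 9–16) with a perfect authentic cadence — a large antecedent–consequent pair, i.e. a double period.
Phrase 3 begins with different material from phrase 1, making it contrasting.

contrasting double period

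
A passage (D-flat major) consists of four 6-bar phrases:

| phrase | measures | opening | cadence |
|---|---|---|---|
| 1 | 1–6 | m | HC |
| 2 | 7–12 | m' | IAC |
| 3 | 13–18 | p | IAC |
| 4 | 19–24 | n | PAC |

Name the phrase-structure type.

Four phrases in two halves: the first half (mm. 1–12) ends with an imperfect authentic cadence, the second (mm. 13-24) with a perfect authentic cadence — a large antecedent–consequent pair, i.e. a double period.
Phrase 3 begins with different material from phrase 1, making it contrasting.

contrasting double period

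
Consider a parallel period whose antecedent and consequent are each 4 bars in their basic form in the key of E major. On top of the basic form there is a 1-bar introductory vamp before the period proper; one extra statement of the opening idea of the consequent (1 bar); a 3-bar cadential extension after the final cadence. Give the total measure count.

Basic parallel period: 4 + 4 = 8 bars.
8 (basic form) + 1 (introduction) + 1 (extra statement) + 3 (cadential extension) = 13.

13 measures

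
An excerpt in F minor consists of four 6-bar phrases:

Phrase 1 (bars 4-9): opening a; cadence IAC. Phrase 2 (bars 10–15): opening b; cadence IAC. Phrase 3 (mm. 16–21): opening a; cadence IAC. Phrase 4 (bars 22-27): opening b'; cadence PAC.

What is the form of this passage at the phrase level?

Four phrases in two halves: the first half (mm. 4-15) ends with an imperfect authentic cadence, the second (measures 16–27) with a perfect authentic cadence — a large antecedent–consequent pair, i.e. a double period.
Phrase 3 begins with the same material as phrase 1, making it parallel.

parallel double period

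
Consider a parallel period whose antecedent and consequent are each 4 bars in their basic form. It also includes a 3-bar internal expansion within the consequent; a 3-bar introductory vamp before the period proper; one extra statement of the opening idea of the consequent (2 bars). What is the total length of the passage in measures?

16 measures

Basic parallel period: 4 + 4 = 8 bars.
8 (basic form) + 3 (internal expansion) + 3 (introduction) + 2 (extra statement) = 16.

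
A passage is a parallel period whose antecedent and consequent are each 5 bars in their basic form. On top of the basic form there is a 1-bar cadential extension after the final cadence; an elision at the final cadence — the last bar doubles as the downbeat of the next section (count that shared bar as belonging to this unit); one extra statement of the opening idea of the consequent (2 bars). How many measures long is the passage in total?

13 measures

Basic parallel period: 5 + 5 = 10 bars.
10 (basic form) + 1 (cadential extension) + 2 (extra statement) = 13.
The elision shares a bar with the next section but does not change this unit's count.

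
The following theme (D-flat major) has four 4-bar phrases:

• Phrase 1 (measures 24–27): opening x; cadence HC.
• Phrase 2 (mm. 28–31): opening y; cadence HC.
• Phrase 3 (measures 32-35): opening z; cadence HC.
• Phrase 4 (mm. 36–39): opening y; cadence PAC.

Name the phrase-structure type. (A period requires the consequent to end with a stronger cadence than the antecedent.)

Four phrases in two halves: the first half (mm. 24–31) ends with a half cadence, the second (measures 32–39) with a perfect authentic cadence — a large antecedent–consequent pair, i.e. a double period.
Phrase 3 begins with different material from phrase 1, making it contrasting.

contrasting double period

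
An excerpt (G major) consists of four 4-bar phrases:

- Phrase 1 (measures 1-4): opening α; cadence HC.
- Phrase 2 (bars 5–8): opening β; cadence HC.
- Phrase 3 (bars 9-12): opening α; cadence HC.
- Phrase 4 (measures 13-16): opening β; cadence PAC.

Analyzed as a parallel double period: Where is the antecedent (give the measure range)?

measures 1–8

In a double period the four phrases pair into a large antecedent (phrases 1–2, ending half cadence) and a large consequent (phrases 3–4, ending perfect authentic cadence). The antecedent spans mm. 1–8.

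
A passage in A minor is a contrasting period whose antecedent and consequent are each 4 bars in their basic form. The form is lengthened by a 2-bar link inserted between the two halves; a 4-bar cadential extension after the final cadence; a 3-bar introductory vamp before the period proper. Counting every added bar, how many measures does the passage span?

Basic contrasting period: 4 + 4 = 8 bars.
8 (basic form) + 2 (link) + 4 (cadential extension) + 3 (introduction) = 17.

17 measures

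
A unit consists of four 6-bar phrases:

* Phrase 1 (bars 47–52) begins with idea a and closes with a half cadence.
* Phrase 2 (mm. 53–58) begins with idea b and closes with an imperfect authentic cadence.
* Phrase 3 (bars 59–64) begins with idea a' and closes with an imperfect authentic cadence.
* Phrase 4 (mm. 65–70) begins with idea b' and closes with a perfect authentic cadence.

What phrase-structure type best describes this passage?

Four phrases in two halves: the first half (mm. 47–58) ends with an imperfect authentic cadence, the second (measures 59–70) with a perfect authentic cadence — a large antecedent–consequent pair, i.e. a double period.
Phrase 3 begins with the same material as phrase 1, making it parallel.

parallel double period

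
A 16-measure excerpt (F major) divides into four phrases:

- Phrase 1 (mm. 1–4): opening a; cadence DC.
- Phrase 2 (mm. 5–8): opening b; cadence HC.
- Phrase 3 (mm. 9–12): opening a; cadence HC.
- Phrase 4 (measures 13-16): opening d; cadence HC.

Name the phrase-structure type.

Phrase 4 ends with a half cadence, no stronger than phrase 2's half cadence, so the four phrases do not form a double period; nor do phrases 3–4 duplicate 1–2, so it is not a repeated period. With no phrase reaching a conclusive cadence, the passage is a phrase group.

phrase group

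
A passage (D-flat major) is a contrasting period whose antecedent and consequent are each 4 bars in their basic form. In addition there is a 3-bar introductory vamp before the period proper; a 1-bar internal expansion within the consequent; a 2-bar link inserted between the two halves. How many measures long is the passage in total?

14 measures

Basic contrasting period: 4 + 4 = 8 bars.
8 (basic form) + 3 (introduction) + 1 (internal expansion) + 2 (link) = 14.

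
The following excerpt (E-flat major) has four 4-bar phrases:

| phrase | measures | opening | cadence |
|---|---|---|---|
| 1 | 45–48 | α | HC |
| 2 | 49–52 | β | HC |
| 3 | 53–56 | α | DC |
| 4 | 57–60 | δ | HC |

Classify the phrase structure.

phrase group

Phrase 4 ends with a half cadence, no stronger than phrase 2's half cadence, so the four phrases do not form a double period; nor do phrases 3–4 duplicate 1–2, so it is not a repeated period. With no phrase reaching a conclusive cadence, the passage is a phrase group.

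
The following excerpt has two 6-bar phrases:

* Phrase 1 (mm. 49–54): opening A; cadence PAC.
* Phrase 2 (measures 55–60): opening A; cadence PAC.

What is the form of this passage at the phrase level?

Both phrases have the same opening (A) and the same cadence (perfect authentic cadence): the second is a restatement, not a consequent, so this is a repeated phrase rather than a period.

repeated phrase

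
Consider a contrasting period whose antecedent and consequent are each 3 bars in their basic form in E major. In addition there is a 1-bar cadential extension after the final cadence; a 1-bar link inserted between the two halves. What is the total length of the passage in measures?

Basic contrasting period: 3 + 3 = 6 bars.
6 (basic form) + 1 (cadential extension) + 1 (link) = 8.

8 measures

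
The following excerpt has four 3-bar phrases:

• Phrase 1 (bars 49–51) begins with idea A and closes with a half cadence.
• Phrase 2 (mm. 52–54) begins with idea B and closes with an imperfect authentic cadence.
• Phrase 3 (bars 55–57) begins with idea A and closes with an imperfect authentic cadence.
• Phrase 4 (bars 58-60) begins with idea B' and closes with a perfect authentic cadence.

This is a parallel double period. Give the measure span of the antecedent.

In a double period the first pair of phrases (ending imperfect authentic cadence) is the large antecedent and the second pair (ending perfect authentic cadence) is the large consequent; the antecedent is measures 49–54.

measures 49–54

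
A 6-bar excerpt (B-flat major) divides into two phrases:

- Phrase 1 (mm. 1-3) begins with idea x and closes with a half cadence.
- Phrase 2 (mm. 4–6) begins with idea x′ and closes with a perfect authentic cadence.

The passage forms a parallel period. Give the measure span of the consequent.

The antecedent is the phrase ending with the weaker cadence (half cadence, phrase 1) and the consequent the one ending more conclusively (perfect authentic cadence, phrase 2); the consequent is mm. 4-6.

measures 4–6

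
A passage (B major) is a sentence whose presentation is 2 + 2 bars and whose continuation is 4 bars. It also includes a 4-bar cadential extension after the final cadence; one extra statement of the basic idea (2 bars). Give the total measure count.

Basic sentence: 2 + 2 + 4 = 8 bars.
8 (basic form) + 4 (cadential extension) + 2 (extra statement) = 14.

14 measures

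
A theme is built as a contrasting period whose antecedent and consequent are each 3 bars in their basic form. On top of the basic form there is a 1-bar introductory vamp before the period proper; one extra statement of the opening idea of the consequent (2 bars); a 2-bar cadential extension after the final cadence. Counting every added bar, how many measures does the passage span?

Basic contrasting period: 3 + 3 = 6 bars.
6 (basic form) + 1 (introduction) + 2 (extra statement) + 2 (cadential extension) = 11.

11 measures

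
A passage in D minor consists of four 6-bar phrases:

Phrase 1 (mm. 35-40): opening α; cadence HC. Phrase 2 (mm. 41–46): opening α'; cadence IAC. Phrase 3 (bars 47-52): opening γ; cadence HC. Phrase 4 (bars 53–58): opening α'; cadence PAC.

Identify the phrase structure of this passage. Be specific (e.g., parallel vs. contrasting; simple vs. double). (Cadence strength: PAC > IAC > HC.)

Four phrases in two halves: the first half (mm. 35–46) ends with an imperfect authentic cadence, the second (mm. 47–58) with a perfect authentic cadence — a large antecedent–consequent pair, i.e. a double period.
Phrase 3 begins with different material from phrase 1, making it contrasting.

contrasting double period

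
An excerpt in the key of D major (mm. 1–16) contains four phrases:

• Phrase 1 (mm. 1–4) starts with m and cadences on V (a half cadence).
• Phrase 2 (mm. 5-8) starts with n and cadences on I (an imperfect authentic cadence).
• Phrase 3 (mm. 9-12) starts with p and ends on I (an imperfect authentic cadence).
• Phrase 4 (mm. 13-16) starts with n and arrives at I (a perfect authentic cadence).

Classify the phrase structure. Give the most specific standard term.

contrasting double period

Four phrases in two halves: the first half (measures 1–8) ends with an imperfect authentic cadence, the second (measures 9–16) with a perfect authentic cadence — a large antecedent–consequent pair, i.e. a double period.
Phrase 3 begins with different material from phrase 1, making it contrasting.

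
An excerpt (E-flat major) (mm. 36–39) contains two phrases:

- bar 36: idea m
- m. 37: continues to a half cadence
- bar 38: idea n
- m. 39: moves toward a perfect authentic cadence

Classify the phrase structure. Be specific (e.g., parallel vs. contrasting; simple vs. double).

contrasting period

Phrase 1 ends with a half cadence (weaker) and phrase 2 with a perfect authentic cadence (stronger): antecedent + consequent = a period.
The two phrases open with different material (m / n), so the period is contrasting.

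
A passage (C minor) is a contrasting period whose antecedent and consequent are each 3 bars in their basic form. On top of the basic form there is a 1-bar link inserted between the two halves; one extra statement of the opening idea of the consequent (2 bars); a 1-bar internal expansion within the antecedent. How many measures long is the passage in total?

10 measures

Basic contrasting period: 3 + 3 = 6 bars.
6 (basic form) + 1 (link) + 2 (extra statement) + 1 (internal expansion) = 10.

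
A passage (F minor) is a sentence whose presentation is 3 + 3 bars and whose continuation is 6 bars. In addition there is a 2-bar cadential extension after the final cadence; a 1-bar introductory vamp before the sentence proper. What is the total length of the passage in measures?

Basic sentence: 3 + 3 + 6 = 12 bars.
12 (basic form) + 2 (cadential extension) + 1 (introduction) = 15.

15 measures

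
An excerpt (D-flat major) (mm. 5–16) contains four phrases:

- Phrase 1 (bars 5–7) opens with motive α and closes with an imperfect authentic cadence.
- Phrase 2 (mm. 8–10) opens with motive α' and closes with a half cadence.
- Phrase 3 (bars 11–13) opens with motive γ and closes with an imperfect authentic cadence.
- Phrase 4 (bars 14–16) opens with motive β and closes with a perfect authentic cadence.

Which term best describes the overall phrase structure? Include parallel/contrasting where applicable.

contrasting double period

Four phrases in two halves: the first half (measures 5–10) ends with a half cadence, the second (measures 11–16) with a perfect authentic cadence — a large antecedent–consequent pair, i.e. a double period.
Phrase 3 begins with different material from phrase 1, making it contrasting.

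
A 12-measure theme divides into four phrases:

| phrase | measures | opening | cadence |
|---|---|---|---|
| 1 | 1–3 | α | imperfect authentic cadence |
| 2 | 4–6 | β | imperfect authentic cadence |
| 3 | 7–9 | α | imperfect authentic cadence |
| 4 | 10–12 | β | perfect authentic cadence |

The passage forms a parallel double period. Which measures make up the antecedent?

In a double period the first pair of phrases (ending imperfect authentic cadence) is the large antecedent and the second pair (ending perfect authentic cadence) is the large consequent; the antecedent is measures 1–6.

measures 1–6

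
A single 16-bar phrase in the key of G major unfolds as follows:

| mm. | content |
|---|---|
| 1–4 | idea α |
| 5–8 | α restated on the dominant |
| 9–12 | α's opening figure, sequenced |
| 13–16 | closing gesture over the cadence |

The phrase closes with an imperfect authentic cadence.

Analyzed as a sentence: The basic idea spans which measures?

measures 1–4

The presentation of a sentence is the basic idea (bars 1–4) plus its repetition (measures 5–8); the basic idea is therefore mm. 1–4.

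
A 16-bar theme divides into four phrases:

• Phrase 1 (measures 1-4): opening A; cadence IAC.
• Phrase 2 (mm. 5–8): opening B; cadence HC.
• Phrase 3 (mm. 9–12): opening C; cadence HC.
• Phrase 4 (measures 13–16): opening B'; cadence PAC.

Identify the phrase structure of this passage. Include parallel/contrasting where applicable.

contrasting double period

Four phrases in two halves: the first half (mm. 1-8) ends with a half cadence, the second (mm. 9–16) with a perfect authentic cadence — a large antecedent–consequent pair, i.e. a double period.
Phrase 3 begins with different material from phrase 1, making it contrasting.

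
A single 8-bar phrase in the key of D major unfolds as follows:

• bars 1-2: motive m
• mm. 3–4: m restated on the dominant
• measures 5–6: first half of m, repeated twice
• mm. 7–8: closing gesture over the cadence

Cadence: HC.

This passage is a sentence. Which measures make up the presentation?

measures 1–4

The presentation of a sentence is the basic idea (mm. 1-2) plus its repetition (mm. 3–4); the presentation is therefore mm. 1–4.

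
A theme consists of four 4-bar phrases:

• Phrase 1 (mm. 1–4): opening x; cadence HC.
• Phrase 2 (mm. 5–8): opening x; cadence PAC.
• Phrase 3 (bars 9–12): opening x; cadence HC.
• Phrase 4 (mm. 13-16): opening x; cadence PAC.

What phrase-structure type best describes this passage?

The cadence pattern HC–PAC–HC–PAC is weak–strong twice, and phrases 3–4 restate phrases 1–2: a period heard twice, not a double period (which would end weakly at phrase 2).

repeated period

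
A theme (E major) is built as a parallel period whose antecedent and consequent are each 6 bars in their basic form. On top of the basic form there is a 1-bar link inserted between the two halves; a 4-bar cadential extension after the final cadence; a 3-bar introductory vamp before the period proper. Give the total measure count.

Basic parallel period: 6 + 6 = 12 bars.
12 (basic form) + 1 (link) + 4 (cadential extension) + 3 (introduction) = 20.

20 measures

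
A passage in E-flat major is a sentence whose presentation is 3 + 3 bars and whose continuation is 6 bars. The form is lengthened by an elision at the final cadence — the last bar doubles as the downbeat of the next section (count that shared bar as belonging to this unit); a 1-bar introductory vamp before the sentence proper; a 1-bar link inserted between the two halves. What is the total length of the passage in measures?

Basic sentence: 3 + 3 + 6 = 12 bars.
12 (basic form) + 1 (introduction) + 1 (link) = 14.
The elision shares a bar with the next section but does not change this unit's count.

14 measures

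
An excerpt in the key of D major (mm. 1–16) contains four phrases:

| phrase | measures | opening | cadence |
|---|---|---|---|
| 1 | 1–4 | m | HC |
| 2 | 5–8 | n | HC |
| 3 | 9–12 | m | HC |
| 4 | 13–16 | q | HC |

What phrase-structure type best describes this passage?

Phrase 4 ends with a half cadence, no stronger than phrase 2's half cadence, so the four phrases do not form a double period; nor do phrases 3–4 duplicate 1–2, so it is not a repeated period. With no phrase reaching a conclusive cadence, the passage is a phrase group.

phrase group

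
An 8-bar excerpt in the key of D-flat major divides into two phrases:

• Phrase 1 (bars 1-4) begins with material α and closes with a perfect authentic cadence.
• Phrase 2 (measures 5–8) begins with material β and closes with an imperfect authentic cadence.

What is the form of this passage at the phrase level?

phrase group

The second phrase closes with an imperfect authentic cadence, which is not stronger than the first phrase's perfect authentic cadence; without a weak→strong cadential pair there is no antecedent–consequent relationship, so this is a phrase group rather than a period.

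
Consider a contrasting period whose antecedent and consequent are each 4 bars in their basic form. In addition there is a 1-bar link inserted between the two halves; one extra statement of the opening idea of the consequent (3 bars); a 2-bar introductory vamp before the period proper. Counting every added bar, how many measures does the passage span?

Basic contrasting period: 4 + 4 = 8 bars.
8 (basic form) + 1 (link) + 3 (extra statement) + 2 (introduction) = 14.

14 measures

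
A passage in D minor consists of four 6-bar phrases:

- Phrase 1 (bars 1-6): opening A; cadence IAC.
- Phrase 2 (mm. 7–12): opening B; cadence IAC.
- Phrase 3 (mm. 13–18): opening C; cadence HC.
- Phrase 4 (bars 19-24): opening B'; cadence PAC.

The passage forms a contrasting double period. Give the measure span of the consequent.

In a double period the four phrases pair into a large antecedent (phrases 1–2, ending imperfect authentic cadence) and a large consequent (phrases 3–4, ending perfect authentic cadence). The consequent spans measures 13–24.

measures 13–24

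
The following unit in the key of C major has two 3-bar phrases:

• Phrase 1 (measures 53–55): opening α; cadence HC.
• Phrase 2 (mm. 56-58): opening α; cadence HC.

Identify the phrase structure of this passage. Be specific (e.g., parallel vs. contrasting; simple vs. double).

repeated phrase

Both phrases have the same opening (α) and the same cadence (half cadence): the second is a restatement, not a consequent, so this is a repeated phrase rather than a period.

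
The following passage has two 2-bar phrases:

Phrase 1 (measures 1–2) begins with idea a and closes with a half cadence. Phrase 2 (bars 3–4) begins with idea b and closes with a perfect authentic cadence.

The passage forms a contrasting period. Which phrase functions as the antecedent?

The phrase ending with the weaker cadence (half cadence) is the antecedent; the one ending more conclusively (perfect authentic cadence) is the consequent. The antecedent is phrase 1.

phrase 1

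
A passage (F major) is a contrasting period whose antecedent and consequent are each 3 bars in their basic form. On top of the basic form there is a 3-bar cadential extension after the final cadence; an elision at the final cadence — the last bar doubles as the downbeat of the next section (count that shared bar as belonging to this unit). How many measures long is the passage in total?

Basic contrasting period: 3 + 3 = 6 bars.
6 (basic form) + 3 (cadential extension) = 9.
The elision shares a bar with the next section but does not change this unit's count.

9 measures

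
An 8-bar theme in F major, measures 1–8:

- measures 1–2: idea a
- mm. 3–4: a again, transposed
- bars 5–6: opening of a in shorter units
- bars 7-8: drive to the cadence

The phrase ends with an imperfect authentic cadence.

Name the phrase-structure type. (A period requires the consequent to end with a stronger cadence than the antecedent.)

Basic idea (bars 1–2) + its repetition (measures 3-4) form the presentation; fragmentation and cadence (bars 5–8) form the continuation — the 8-bar whole is a sentence.

sentence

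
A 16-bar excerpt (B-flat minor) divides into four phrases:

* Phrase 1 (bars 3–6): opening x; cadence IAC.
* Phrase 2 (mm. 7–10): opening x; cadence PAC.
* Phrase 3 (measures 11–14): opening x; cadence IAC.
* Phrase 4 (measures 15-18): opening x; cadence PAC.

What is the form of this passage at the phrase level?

repeated period

The cadence pattern IAC–PAC–IAC–PAC is weak–strong twice, and phrases 3–4 restate phrases 1–2: a period heard twice, not a double period (which would end weakly at phrase 2).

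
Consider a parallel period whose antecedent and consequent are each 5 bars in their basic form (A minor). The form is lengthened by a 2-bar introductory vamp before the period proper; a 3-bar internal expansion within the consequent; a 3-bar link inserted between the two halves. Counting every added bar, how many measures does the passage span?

Basic parallel period: 5 + 5 = 10 bars.
10 (basic form) + 2 (introduction) + 3 (internal expansion) + 3 (link) = 18.

18 measures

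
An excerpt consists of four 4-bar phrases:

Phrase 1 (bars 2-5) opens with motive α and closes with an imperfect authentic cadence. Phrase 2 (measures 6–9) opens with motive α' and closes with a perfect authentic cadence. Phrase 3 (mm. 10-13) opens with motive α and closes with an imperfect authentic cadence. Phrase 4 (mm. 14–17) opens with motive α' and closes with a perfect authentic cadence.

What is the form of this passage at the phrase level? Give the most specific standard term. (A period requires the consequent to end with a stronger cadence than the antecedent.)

The cadence pattern IAC–PAC–IAC–PAC is weak–strong twice, and phrases 3–4 restate phrases 1–2: a period heard twice, not a double period (which would end weakly at phrase 2).

repeated period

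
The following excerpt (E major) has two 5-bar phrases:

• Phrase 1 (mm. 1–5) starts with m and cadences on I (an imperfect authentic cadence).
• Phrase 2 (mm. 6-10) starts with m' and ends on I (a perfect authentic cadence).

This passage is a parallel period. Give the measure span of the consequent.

measures 6–10

The antecedent is the phrase ending with the weaker cadence (imperfect authentic cadence, phrase 1) and the consequent the one ending more conclusively (perfect authentic cadence, phrase 2); the consequent is measures 6-10.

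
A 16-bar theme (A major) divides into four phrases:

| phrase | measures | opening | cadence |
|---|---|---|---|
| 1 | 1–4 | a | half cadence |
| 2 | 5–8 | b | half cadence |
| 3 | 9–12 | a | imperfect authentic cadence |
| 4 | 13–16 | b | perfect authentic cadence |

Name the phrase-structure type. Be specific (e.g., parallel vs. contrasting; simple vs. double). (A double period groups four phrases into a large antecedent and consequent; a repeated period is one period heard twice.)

Four phrases in two halves: the first half (bars 1-8) ends with a half cadence, the second (mm. 9–16) with a perfect authentic cadence — a large antecedent–consequent pair, i.e. a double period.
Phrase 3 begins with the same material as phrase 1, making it parallel.

parallel double period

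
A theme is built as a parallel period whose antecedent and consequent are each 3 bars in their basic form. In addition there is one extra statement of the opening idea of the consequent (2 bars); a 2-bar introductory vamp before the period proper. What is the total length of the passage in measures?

10 measures

Basic parallel period: 3 + 3 = 6 bars.
6 (basic form) + 2 (extra statement) + 2 (introduction) = 10.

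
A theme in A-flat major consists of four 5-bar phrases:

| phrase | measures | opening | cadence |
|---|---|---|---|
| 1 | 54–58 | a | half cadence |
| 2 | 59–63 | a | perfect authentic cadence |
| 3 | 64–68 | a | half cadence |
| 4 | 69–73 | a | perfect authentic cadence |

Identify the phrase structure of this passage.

The cadence pattern HC–PAC–HC–PAC is weak–strong twice, and phrases 3–4 restate phrases 1–2: a period heard twice, not a double period (which would end weakly at phrase 2).

repeated period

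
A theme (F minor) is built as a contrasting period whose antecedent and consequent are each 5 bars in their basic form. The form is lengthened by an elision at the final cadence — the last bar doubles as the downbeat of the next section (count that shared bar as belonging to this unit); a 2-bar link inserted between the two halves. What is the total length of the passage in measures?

Basic contrasting period: 5 + 5 = 10 bars.
10 (basic form) + 2 (link) = 12.
The elision shares a bar with the next section but does not change this unit's count.

12 measures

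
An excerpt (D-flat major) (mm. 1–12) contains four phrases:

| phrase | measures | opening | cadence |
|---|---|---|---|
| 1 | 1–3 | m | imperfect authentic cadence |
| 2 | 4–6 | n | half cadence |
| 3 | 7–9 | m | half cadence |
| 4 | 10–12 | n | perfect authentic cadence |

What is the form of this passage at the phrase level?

parallel double period

Four phrases in two halves: the first half (bars 1-6) ends with a half cadence, the second (mm. 7–12) with a perfect authentic cadence — a large antecedent–consequent pair, i.e. a double period.
Phrase 3 begins with the same material as phrase 1, making it parallel.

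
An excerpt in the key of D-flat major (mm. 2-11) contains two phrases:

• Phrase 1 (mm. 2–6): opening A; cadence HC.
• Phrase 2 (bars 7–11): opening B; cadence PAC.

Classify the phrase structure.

Phrase 1 ends with a half cadence (weaker) and phrase 2 with a perfect authentic cadence (stronger): antecedent + consequent = a period.
The two phrases open with different material (A / B), so the period is contrasting.

contrasting period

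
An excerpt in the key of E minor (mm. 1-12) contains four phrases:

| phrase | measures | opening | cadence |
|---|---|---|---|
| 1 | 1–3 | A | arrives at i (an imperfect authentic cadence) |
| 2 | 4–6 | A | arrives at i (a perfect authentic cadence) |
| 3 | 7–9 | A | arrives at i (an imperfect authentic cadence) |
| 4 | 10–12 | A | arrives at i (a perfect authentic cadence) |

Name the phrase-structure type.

repeated period

The cadence pattern IAC–PAC–IAC–PAC is weak–strong twice, and phrases 3–4 restate phrases 1–2: a period heard twice, not a double period (which would end weakly at phrase 2).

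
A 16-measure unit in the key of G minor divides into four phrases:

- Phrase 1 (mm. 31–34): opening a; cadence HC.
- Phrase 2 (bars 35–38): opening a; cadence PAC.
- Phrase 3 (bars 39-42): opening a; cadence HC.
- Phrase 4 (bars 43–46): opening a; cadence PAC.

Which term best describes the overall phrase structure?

The cadence pattern HC–PAC–HC–PAC is weak–strong twice, and phrases 3–4 restate phrases 1–2: a period heard twice, not a double period (which would end weakly at phrase 2).

repeated period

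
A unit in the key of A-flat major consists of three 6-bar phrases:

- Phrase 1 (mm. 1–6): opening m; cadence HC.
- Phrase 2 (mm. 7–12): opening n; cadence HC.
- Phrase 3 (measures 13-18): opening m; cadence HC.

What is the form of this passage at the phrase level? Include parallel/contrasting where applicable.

The final phrase closes with a half cadence, which is not stronger than the preceding half cadence; the 3 phrases lack an overall antecedent–consequent design and so form a phrase group.

phrase group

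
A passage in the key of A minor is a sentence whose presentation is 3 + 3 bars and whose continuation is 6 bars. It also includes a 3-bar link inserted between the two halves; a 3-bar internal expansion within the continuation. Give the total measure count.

18 measures

Basic sentence: 3 + 3 + 6 = 12 bars.
12 (basic form) + 3 (link) + 3 (internal expansion) = 18.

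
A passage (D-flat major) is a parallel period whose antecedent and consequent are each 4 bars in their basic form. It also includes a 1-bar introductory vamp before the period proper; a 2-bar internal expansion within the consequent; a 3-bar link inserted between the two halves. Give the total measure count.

Basic parallel period: 4 + 4 = 8 bars.
8 (basic form) + 1 (introduction) + 2 (internal expansion) + 3 (link) = 14.

14 measures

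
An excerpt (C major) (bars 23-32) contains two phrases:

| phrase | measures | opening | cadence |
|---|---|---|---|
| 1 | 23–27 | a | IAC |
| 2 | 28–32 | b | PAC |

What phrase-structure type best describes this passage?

Phrase 1 ends with an imperfect authentic cadence (weaker) and phrase 2 with a perfect authentic cadence (stronger): antecedent + consequent = a period.
The two phrases open with different material (a / b), so the period is contrasting.

contrasting period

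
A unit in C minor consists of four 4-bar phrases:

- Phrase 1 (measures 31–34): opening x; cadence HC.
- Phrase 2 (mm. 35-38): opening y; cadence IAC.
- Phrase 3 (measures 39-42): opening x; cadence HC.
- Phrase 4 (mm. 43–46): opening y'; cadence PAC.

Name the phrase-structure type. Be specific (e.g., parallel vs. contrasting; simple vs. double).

Four phrases in two halves: the first half (mm. 31–38) ends with an imperfect authentic cadence, the second (mm. 39-46) with a perfect authentic cadence — a large antecedent–consequent pair, i.e. a double period.
Phrase 3 begins with the same material as phrase 1, making it parallel.

parallel double period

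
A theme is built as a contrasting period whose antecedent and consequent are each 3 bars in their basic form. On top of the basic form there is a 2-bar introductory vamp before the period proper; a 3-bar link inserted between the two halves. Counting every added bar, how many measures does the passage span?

11 measures

Basic contrasting period: 3 + 3 = 6 bars.
6 (basic form) + 2 (introduction) + 3 (link) = 11.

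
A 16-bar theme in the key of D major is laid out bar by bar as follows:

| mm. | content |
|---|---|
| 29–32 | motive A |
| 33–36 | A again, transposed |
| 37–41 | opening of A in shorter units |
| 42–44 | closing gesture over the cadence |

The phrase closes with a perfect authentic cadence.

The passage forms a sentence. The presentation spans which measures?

measures 29–36

The presentation of a sentence is the basic idea (mm. 29–32) plus its repetition (bars 33-36); the presentation is therefore mm. 29-36.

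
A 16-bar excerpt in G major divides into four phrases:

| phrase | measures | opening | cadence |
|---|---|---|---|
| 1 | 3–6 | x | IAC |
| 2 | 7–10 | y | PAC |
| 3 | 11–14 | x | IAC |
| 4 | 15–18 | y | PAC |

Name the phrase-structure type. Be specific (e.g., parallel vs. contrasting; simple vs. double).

repeated period

The cadence pattern IAC–PAC–IAC–PAC is weak–strong twice, and phrases 3–4 restate phrases 1–2: a period heard twice, not a double period (which would end weakly at phrase 2).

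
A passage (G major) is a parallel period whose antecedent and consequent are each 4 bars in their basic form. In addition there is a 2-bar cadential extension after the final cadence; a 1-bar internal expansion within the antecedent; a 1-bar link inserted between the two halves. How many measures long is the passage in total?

12 measures

Basic parallel period: 4 + 4 = 8 bars.
8 (basic form) + 2 (cadential extension) + 1 (internal expansion) + 1 (link) = 12.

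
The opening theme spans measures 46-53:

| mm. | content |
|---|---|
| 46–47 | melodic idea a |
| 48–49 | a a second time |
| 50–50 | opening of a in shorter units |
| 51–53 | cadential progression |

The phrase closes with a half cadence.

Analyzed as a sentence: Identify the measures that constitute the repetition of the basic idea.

measures 48–49

The presentation of a sentence is the basic idea (measures 46–47) plus its repetition (measures 48-49); the repetition of the basic idea is therefore mm. 48–49.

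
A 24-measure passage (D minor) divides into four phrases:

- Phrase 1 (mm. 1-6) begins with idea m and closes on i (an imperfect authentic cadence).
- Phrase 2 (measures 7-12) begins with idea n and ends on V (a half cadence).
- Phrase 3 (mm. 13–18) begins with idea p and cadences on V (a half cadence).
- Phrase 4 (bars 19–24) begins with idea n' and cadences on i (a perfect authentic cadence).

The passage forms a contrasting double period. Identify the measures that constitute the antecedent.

In a double period the four phrases pair into a large antecedent (phrases 1–2, ending half cadence) and a large consequent (phrases 3–4, ending perfect authentic cadence). The antecedent spans mm. 1-12.

measures 1–12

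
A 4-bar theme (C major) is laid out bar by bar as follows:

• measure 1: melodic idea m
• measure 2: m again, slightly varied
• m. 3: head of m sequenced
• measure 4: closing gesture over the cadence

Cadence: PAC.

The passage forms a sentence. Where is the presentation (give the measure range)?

The presentation of a sentence is the basic idea (m. 1) plus its repetition (measure 2); the presentation is therefore mm. 1–2.

measures 1–2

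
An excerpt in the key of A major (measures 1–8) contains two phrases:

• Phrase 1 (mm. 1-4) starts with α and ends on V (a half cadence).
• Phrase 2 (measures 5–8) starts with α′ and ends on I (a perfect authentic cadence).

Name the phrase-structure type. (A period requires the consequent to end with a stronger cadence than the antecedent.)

Phrase 1 ends with a half cadence (weaker) and phrase 2 with a perfect authentic cadence (stronger): antecedent + consequent = a period.
The two phrases open with the same material (α / α′), so the period is parallel.

parallel period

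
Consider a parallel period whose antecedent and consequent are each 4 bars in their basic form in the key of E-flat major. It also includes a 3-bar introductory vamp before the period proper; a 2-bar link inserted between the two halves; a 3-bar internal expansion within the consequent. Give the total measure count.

16 measures

Basic parallel period: 4 + 4 = 8 bars.
8 (basic form) + 3 (introduction) + 2 (link) + 3 (internal expansion) = 16.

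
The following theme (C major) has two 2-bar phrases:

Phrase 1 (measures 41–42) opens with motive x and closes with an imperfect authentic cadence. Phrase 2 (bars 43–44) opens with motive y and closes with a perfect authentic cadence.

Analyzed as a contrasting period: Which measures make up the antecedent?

measures 41–42

The antecedent is the phrase ending with the weaker cadence (imperfect authentic cadence, phrase 1) and the consequent the one ending more conclusively (perfect authentic cadence, phrase 2); the antecedent is measures 41–42.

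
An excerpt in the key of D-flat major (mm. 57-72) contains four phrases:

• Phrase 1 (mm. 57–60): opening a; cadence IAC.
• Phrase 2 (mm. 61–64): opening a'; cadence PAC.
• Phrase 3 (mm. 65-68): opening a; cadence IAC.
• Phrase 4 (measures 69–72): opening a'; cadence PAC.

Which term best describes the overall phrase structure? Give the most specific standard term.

The cadence pattern IAC–PAC–IAC–PAC is weak–strong twice, and phrases 3–4 restate phrases 1–2: a period heard twice, not a double period (which would end weakly at phrase 2).

repeated period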